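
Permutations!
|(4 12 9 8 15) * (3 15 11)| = |(3 15 4 12 9 8 11)| = 7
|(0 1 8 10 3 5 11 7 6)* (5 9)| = |(0 1 8 10 3 9 5 11 7 6)| = 10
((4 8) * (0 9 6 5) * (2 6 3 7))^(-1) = (0 5 6 2 7 3 9)(4 8) = [5, 1, 7, 9, 8, 6, 2, 3, 4, 0]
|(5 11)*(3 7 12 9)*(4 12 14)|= 6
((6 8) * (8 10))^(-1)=[0, 1, 2, 3, 4, 5, 8, 7, 10, 9, 6]=(6 8 10)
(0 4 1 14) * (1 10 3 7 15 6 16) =(0 4 10 3 7 15 6 16 1 14) =[4, 14, 2, 7, 10, 5, 16, 15, 8, 9, 3, 11, 12, 13, 0, 6, 1]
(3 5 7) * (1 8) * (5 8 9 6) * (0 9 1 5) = (0 9 6)(3 8 5 7) = [9, 1, 2, 8, 4, 7, 0, 3, 5, 6]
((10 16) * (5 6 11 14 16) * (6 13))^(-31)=(5 14 13 16 6 10 11)=[0, 1, 2, 3, 4, 14, 10, 7, 8, 9, 11, 5, 12, 16, 13, 15, 6]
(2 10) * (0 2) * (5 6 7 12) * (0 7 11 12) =(0 2 10 7)(5 6 11 12) =[2, 1, 10, 3, 4, 6, 11, 0, 8, 9, 7, 12, 5]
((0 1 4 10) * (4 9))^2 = (0 9 10 1 4) = [9, 4, 2, 3, 0, 5, 6, 7, 8, 10, 1]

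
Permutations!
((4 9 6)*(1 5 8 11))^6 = (1 8)(5 11) = [0, 8, 2, 3, 4, 11, 6, 7, 1, 9, 10, 5]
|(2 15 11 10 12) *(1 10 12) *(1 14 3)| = 4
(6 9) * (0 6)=[6, 1, 2, 3, 4, 5, 9, 7, 8, 0]=(0 6 9)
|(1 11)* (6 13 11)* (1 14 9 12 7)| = 8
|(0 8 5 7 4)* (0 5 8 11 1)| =3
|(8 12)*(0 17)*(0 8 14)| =|(0 17 8 12 14)| =5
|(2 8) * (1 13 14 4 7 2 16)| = |(1 13 14 4 7 2 8 16)| = 8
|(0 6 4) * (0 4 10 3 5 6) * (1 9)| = |(1 9)(3 5 6 10)| = 4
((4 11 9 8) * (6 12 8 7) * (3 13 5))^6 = (13)(4 8 12 6 7 9 11) = [0, 1, 2, 3, 8, 5, 7, 9, 12, 11, 10, 4, 6, 13]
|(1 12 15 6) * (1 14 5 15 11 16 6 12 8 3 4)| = 28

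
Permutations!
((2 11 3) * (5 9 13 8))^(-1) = (2 3 11)(5 8 13 9) = [0, 1, 3, 11, 4, 8, 6, 7, 13, 5, 10, 2, 12, 9]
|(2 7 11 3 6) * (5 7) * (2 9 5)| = 6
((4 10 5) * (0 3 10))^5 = (10) = [0, 1, 2, 3, 4, 5, 6, 7, 8, 9, 10]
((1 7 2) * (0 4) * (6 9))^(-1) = (0 4)(1 2 7)(6 9) = [4, 2, 7, 3, 0, 5, 9, 1, 8, 6]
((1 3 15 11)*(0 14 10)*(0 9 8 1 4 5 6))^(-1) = [6, 8, 2, 1, 11, 4, 5, 7, 9, 10, 14, 15, 12, 13, 0, 3] = (0 6 5 4 11 15 3 1 8 9 10 14)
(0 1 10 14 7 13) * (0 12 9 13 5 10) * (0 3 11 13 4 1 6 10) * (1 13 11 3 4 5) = (0 6 10 14 7 1 4 13 12 9 5) = [6, 4, 2, 3, 13, 0, 10, 1, 8, 5, 14, 11, 9, 12, 7]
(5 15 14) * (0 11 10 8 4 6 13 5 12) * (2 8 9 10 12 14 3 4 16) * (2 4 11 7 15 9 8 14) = [7, 1, 14, 11, 6, 9, 13, 15, 16, 10, 8, 12, 0, 5, 2, 3, 4] = (0 7 15 3 11 12)(2 14)(4 6 13 5 9 10 8 16)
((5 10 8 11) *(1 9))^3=[0, 9, 2, 3, 4, 11, 6, 7, 10, 1, 5, 8]=(1 9)(5 11 8 10)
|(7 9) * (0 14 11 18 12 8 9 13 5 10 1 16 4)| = |(0 14 11 18 12 8 9 7 13 5 10 1 16 4)| = 14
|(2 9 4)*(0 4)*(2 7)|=|(0 4 7 2 9)|=5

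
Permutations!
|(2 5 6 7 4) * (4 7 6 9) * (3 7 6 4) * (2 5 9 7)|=|(2 9 3)(4 5 7 6)|=12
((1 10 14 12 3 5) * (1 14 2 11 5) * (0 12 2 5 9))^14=(0 10 11 3 14)(1 2 12 5 9)=[10, 2, 12, 14, 4, 9, 6, 7, 8, 1, 11, 3, 5, 13, 0]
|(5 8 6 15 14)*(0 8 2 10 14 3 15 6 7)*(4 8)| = |(0 4 8 7)(2 10 14 5)(3 15)| = 4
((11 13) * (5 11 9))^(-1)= [0, 1, 2, 3, 4, 9, 6, 7, 8, 13, 10, 5, 12, 11]= (5 9 13 11)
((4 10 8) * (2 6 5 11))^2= (2 5)(4 8 10)(6 11)= [0, 1, 5, 3, 8, 2, 11, 7, 10, 9, 4, 6]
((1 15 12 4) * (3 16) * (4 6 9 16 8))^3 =(1 6 3)(4 12 16)(8 15 9) =[0, 6, 2, 1, 12, 5, 3, 7, 15, 8, 10, 11, 16, 13, 14, 9, 4]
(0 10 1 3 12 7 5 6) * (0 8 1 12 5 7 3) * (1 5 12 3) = (0 10 3 12 1)(5 6 8) = [10, 0, 2, 12, 4, 6, 8, 7, 5, 9, 3, 11, 1]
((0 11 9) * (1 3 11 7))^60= (11)= [0, 1, 2, 3, 4, 5, 6, 7, 8, 9, 10, 11]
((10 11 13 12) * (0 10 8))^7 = (0 10 11 13 12 8) = [10, 1, 2, 3, 4, 5, 6, 7, 0, 9, 11, 13, 8, 12]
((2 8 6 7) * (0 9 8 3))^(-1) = (0 3 2 7 6 8 9) = [3, 1, 7, 2, 4, 5, 8, 6, 9, 0]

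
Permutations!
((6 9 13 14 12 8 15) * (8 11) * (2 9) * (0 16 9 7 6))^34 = (0 8 12 13 16 15 11 14 9)(2 7 6) = [8, 1, 7, 3, 4, 5, 2, 6, 12, 0, 10, 14, 13, 16, 9, 11, 15]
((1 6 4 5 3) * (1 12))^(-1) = (1 12 3 5 4 6) = [0, 12, 2, 5, 6, 4, 1, 7, 8, 9, 10, 11, 3]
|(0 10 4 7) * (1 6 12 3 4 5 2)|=|(0 10 5 2 1 6 12 3 4 7)|=10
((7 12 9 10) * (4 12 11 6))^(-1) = (4 6 11 7 10 9 12) = [0, 1, 2, 3, 6, 5, 11, 10, 8, 12, 9, 7, 4]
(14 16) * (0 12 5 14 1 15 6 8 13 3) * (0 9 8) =(0 12 5 14 16 1 15 6)(3 9 8 13) =[12, 15, 2, 9, 4, 14, 0, 7, 13, 8, 10, 11, 5, 3, 16, 6, 1]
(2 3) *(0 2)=(0 2 3)=[2, 1, 3, 0]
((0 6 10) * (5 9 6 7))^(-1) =(0 10 6 9 5 7) =[10, 1, 2, 3, 4, 7, 9, 0, 8, 5, 6]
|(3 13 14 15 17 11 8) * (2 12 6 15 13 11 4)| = 6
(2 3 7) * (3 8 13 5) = (2 8 13 5 3 7) = [0, 1, 8, 7, 4, 3, 6, 2, 13, 9, 10, 11, 12, 5]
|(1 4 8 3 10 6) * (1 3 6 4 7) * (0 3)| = |(0 3 10 4 8 6)(1 7)| = 6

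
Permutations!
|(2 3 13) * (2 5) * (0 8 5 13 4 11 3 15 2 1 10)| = 30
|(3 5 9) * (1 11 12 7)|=12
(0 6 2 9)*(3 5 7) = (0 6 2 9)(3 5 7) = [6, 1, 9, 5, 4, 7, 2, 3, 8, 0]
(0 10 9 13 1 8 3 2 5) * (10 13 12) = (0 13 1 8 3 2 5)(9 12 10) = [13, 8, 5, 2, 4, 0, 6, 7, 3, 12, 9, 11, 10, 1]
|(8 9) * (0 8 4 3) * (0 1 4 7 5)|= |(0 8 9 7 5)(1 4 3)|= 15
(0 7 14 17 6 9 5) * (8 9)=(0 7 14 17 6 8 9 5)=[7, 1, 2, 3, 4, 0, 8, 14, 9, 5, 10, 11, 12, 13, 17, 15, 16, 6]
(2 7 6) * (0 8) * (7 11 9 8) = (0 7 6 2 11 9 8) = [7, 1, 11, 3, 4, 5, 2, 6, 0, 8, 10, 9]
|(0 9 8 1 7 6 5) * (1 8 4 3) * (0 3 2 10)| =5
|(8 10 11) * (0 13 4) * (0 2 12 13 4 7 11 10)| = |(0 4 2 12 13 7 11 8)| = 8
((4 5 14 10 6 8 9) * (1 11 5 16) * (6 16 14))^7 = (1 14 8 11 10 9 5 16 4 6) = [0, 14, 2, 3, 6, 16, 1, 7, 11, 5, 9, 10, 12, 13, 8, 15, 4]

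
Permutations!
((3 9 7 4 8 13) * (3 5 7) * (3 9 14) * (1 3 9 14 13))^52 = [0, 5, 2, 7, 3, 8, 6, 1, 13, 9, 10, 11, 12, 4, 14] = (14)(1 5 8 13 4 3 7)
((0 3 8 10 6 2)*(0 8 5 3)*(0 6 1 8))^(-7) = (0 2 6)(1 10 8)(3 5) = [2, 10, 6, 5, 4, 3, 0, 7, 1, 9, 8]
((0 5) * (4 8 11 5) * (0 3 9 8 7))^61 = [4, 1, 2, 9, 7, 3, 6, 0, 11, 8, 10, 5] = (0 4 7)(3 9 8 11 5)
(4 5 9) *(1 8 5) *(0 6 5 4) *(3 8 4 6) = (0 3 8 6 5 9)(1 4) = [3, 4, 2, 8, 1, 9, 5, 7, 6, 0]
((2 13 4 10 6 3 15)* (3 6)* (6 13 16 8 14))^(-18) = (2 8 6 4 3)(10 15 16 14 13) = [0, 1, 8, 2, 3, 5, 4, 7, 6, 9, 15, 11, 12, 10, 13, 16, 14]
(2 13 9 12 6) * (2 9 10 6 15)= (2 13 10 6 9 12 15)= [0, 1, 13, 3, 4, 5, 9, 7, 8, 12, 6, 11, 15, 10, 14, 2]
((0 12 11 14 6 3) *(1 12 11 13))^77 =(0 14 3 11 6)(1 13 12) =[14, 13, 2, 11, 4, 5, 0, 7, 8, 9, 10, 6, 1, 12, 3]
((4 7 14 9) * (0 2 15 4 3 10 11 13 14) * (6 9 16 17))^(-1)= (0 7 4 15 2)(3 9 6 17 16 14 13 11 10)= [7, 1, 0, 9, 15, 5, 17, 4, 8, 6, 3, 10, 12, 11, 13, 2, 14, 16]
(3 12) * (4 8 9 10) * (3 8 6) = [0, 1, 2, 12, 6, 5, 3, 7, 9, 10, 4, 11, 8] = (3 12 8 9 10 4 6)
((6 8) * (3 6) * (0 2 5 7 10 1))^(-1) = (0 1 10 7 5 2)(3 8 6) = [1, 10, 0, 8, 4, 2, 3, 5, 6, 9, 7]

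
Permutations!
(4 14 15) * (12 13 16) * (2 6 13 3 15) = [0, 1, 6, 15, 14, 5, 13, 7, 8, 9, 10, 11, 3, 16, 2, 4, 12] = (2 6 13 16 12 3 15 4 14)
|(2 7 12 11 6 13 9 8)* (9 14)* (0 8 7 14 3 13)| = |(0 8 2 14 9 7 12 11 6)(3 13)| = 18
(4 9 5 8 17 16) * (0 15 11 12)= (0 15 11 12)(4 9 5 8 17 16)= [15, 1, 2, 3, 9, 8, 6, 7, 17, 5, 10, 12, 0, 13, 14, 11, 4, 16]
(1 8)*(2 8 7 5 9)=(1 7 5 9 2 8)=[0, 7, 8, 3, 4, 9, 6, 5, 1, 2]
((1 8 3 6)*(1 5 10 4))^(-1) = (1 4 10 5 6 3 8) = [0, 4, 2, 8, 10, 6, 3, 7, 1, 9, 5]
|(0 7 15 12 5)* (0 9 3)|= |(0 7 15 12 5 9 3)|= 7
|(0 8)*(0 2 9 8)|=|(2 9 8)|=3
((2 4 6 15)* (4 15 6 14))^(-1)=(2 15)(4 14)=[0, 1, 15, 3, 14, 5, 6, 7, 8, 9, 10, 11, 12, 13, 4, 2]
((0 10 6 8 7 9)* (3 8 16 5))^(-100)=(0 9 7 8 3 5 16 6 10)=[9, 1, 2, 5, 4, 16, 10, 8, 3, 7, 0, 11, 12, 13, 14, 15, 6]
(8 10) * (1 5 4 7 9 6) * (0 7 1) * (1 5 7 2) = (0 2 1 7 9 6)(4 5)(8 10) = [2, 7, 1, 3, 5, 4, 0, 9, 10, 6, 8]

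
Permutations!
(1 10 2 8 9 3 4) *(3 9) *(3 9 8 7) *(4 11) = (1 10 2 7 3 11 4)(8 9) = [0, 10, 7, 11, 1, 5, 6, 3, 9, 8, 2, 4]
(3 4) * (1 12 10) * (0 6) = [6, 12, 2, 4, 3, 5, 0, 7, 8, 9, 1, 11, 10] = (0 6)(1 12 10)(3 4)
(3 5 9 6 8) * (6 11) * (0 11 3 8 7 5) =(0 11 6 7 5 9 3) =[11, 1, 2, 0, 4, 9, 7, 5, 8, 3, 10, 6]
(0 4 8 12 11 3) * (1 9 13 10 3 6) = [4, 9, 2, 0, 8, 5, 1, 7, 12, 13, 3, 6, 11, 10] = (0 4 8 12 11 6 1 9 13 10 3)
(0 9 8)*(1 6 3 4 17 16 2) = (0 9 8)(1 6 3 4 17 16 2) = [9, 6, 1, 4, 17, 5, 3, 7, 0, 8, 10, 11, 12, 13, 14, 15, 2, 16]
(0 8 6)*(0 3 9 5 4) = (0 8 6 3 9 5 4) = [8, 1, 2, 9, 0, 4, 3, 7, 6, 5]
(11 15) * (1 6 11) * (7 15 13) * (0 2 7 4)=(0 2 7 15 1 6 11 13 4)=[2, 6, 7, 3, 0, 5, 11, 15, 8, 9, 10, 13, 12, 4, 14, 1]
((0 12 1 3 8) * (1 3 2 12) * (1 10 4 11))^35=(0 8 3 12 2 1 11 4 10)=[8, 11, 1, 12, 10, 5, 6, 7, 3, 9, 0, 4, 2]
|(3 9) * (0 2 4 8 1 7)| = 6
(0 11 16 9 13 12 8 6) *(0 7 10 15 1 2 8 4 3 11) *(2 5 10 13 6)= (1 5 10 15)(2 8)(3 11 16 9 6 7 13 12 4)= [0, 5, 8, 11, 3, 10, 7, 13, 2, 6, 15, 16, 4, 12, 14, 1, 9]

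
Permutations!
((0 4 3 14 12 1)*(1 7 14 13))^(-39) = (14)(0 4 3 13 1) = [4, 0, 2, 13, 3, 5, 6, 7, 8, 9, 10, 11, 12, 1, 14]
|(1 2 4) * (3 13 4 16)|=6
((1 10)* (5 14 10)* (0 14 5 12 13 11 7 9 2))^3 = [1, 11, 10, 3, 4, 5, 6, 0, 8, 14, 13, 2, 7, 9, 12] = (0 1 11 2 10 13 9 14 12 7)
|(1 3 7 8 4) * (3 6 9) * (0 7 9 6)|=10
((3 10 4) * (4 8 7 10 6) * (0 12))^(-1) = (0 12)(3 4 6)(7 8 10) = [12, 1, 2, 4, 6, 5, 3, 8, 10, 9, 7, 11, 0]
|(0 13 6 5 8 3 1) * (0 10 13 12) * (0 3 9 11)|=11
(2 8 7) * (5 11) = (2 8 7)(5 11) = [0, 1, 8, 3, 4, 11, 6, 2, 7, 9, 10, 5]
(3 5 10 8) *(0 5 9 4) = (0 5 10 8 3 9 4) = [5, 1, 2, 9, 0, 10, 6, 7, 3, 4, 8]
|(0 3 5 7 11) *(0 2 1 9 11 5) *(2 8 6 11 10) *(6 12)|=4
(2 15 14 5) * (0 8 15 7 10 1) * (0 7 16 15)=(0 8)(1 7 10)(2 16 15 14 5)=[8, 7, 16, 3, 4, 2, 6, 10, 0, 9, 1, 11, 12, 13, 5, 14, 15]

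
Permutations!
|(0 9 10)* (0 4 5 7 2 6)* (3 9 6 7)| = |(0 6)(2 7)(3 9 10 4 5)| = 10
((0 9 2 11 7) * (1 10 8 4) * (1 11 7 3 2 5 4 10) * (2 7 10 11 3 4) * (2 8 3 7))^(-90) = (0 9 5 8 11 4 7) = [9, 1, 2, 3, 7, 8, 6, 0, 11, 5, 10, 4]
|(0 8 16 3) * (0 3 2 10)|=5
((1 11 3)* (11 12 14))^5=(14)=[0, 1, 2, 3, 4, 5, 6, 7, 8, 9, 10, 11, 12, 13, 14]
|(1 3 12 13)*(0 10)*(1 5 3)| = 4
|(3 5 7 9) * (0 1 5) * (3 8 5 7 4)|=8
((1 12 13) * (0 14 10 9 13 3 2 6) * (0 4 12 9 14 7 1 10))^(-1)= (0 14 10 13 9 1 7)(2 3 12 4 6)= [14, 7, 3, 12, 6, 5, 2, 0, 8, 1, 13, 11, 4, 9, 10]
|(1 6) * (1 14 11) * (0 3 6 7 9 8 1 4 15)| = 28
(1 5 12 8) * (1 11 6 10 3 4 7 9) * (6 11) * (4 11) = (1 5 12 8 6 10 3 11 4 7 9) = [0, 5, 2, 11, 7, 12, 10, 9, 6, 1, 3, 4, 8]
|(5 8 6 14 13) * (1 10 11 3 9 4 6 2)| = |(1 10 11 3 9 4 6 14 13 5 8 2)| = 12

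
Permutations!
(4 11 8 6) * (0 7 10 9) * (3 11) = (0 7 10 9)(3 11 8 6 4) = [7, 1, 2, 11, 3, 5, 4, 10, 6, 0, 9, 8]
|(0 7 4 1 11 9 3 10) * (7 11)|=|(0 11 9 3 10)(1 7 4)|=15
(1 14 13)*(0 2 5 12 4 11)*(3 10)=(0 2 5 12 4 11)(1 14 13)(3 10)=[2, 14, 5, 10, 11, 12, 6, 7, 8, 9, 3, 0, 4, 1, 13]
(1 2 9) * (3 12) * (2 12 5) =(1 12 3 5 2 9) =[0, 12, 9, 5, 4, 2, 6, 7, 8, 1, 10, 11, 3]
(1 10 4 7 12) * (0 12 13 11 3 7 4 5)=(0 12 1 10 5)(3 7 13 11)=[12, 10, 2, 7, 4, 0, 6, 13, 8, 9, 5, 3, 1, 11]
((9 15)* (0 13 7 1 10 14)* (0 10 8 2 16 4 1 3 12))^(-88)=(0 7 12 13 3)(1 2 4 8 16)=[7, 2, 4, 0, 8, 5, 6, 12, 16, 9, 10, 11, 13, 3, 14, 15, 1]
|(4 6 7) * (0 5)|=|(0 5)(4 6 7)|=6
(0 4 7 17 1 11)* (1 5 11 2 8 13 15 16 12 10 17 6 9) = (0 4 7 6 9 1 2 8 13 15 16 12 10 17 5 11) = [4, 2, 8, 3, 7, 11, 9, 6, 13, 1, 17, 0, 10, 15, 14, 16, 12, 5]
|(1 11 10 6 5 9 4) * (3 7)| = |(1 11 10 6 5 9 4)(3 7)| = 14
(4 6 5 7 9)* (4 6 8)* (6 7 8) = (4 6 5 8)(7 9) = [0, 1, 2, 3, 6, 8, 5, 9, 4, 7]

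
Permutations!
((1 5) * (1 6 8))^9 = [0, 5, 2, 3, 4, 6, 8, 7, 1] = (1 5 6 8)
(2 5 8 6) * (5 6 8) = (8)(2 6) = [0, 1, 6, 3, 4, 5, 2, 7, 8]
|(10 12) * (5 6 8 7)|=|(5 6 8 7)(10 12)|=4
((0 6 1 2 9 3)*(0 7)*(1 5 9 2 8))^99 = (0 9)(1 8)(3 6)(5 7) = [9, 8, 2, 6, 4, 7, 3, 5, 1, 0]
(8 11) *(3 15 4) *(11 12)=(3 15 4)(8 12 11)=[0, 1, 2, 15, 3, 5, 6, 7, 12, 9, 10, 8, 11, 13, 14, 4]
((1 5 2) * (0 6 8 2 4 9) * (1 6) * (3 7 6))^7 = (0 5 9 1 4)(2 7 8 3 6) = [5, 4, 7, 6, 0, 9, 2, 8, 3, 1]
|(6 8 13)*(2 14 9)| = |(2 14 9)(6 8 13)| = 3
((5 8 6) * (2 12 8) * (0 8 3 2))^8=(2 3 12)=[0, 1, 3, 12, 4, 5, 6, 7, 8, 9, 10, 11, 2]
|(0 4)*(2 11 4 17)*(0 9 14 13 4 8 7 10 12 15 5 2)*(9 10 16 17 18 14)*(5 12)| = 26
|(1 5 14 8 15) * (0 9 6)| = 15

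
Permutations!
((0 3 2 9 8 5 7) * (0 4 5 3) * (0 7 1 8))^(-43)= (0 4 1 3 9 7 5 8 2)= [4, 3, 0, 9, 1, 8, 6, 5, 2, 7]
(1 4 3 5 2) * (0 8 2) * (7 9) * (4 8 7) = (0 7 9 4 3 5)(1 8 2) = [7, 8, 1, 5, 3, 0, 6, 9, 2, 4]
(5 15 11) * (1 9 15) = (1 9 15 11 5) = [0, 9, 2, 3, 4, 1, 6, 7, 8, 15, 10, 5, 12, 13, 14, 11]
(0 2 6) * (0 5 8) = (0 2 6 5 8) = [2, 1, 6, 3, 4, 8, 5, 7, 0]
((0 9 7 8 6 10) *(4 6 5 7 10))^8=(0 10 9)(5 8 7)=[10, 1, 2, 3, 4, 8, 6, 5, 7, 0, 9]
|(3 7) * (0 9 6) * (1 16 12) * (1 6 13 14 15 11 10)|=22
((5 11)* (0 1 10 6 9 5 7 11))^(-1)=(0 5 9 6 10 1)(7 11)=[5, 0, 2, 3, 4, 9, 10, 11, 8, 6, 1, 7]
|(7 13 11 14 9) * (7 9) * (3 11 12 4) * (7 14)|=|(14)(3 11 7 13 12 4)|=6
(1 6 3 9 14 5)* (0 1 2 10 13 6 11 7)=(0 1 11 7)(2 10 13 6 3 9 14 5)=[1, 11, 10, 9, 4, 2, 3, 0, 8, 14, 13, 7, 12, 6, 5]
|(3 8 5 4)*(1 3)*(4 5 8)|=3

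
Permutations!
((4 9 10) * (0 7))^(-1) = (0 7)(4 10 9) = [7, 1, 2, 3, 10, 5, 6, 0, 8, 4, 9]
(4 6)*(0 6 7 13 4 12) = (0 6 12)(4 7 13) = [6, 1, 2, 3, 7, 5, 12, 13, 8, 9, 10, 11, 0, 4]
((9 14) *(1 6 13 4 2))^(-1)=[0, 2, 4, 3, 13, 5, 1, 7, 8, 14, 10, 11, 12, 6, 9]=(1 2 4 13 6)(9 14)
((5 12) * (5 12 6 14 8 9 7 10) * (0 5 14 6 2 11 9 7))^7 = (0 2 9 5 11)(7 8 14 10) = [2, 1, 9, 3, 4, 11, 6, 8, 14, 5, 7, 0, 12, 13, 10]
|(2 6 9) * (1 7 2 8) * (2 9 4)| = |(1 7 9 8)(2 6 4)| = 12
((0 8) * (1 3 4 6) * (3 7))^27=(0 8)(1 3 6 7 4)=[8, 3, 2, 6, 1, 5, 7, 4, 0]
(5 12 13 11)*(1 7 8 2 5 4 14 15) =(1 7 8 2 5 12 13 11 4 14 15) =[0, 7, 5, 3, 14, 12, 6, 8, 2, 9, 10, 4, 13, 11, 15, 1]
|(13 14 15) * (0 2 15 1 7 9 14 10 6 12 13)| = 12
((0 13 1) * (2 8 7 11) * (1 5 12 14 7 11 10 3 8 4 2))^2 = [5, 13, 2, 11, 4, 14, 6, 3, 1, 9, 8, 0, 7, 12, 10] = (0 5 14 10 8 1 13 12 7 3 11)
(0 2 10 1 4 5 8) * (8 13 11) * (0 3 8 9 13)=(0 2 10 1 4 5)(3 8)(9 13 11)=[2, 4, 10, 8, 5, 0, 6, 7, 3, 13, 1, 9, 12, 11]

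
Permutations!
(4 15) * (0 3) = (0 3)(4 15) = [3, 1, 2, 0, 15, 5, 6, 7, 8, 9, 10, 11, 12, 13, 14, 4]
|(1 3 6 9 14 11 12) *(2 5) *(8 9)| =8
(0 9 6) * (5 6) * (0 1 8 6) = (0 9 5)(1 8 6) = [9, 8, 2, 3, 4, 0, 1, 7, 6, 5]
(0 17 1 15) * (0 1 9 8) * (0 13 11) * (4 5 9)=(0 17 4 5 9 8 13 11)(1 15)=[17, 15, 2, 3, 5, 9, 6, 7, 13, 8, 10, 0, 12, 11, 14, 1, 16, 4]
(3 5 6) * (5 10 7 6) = (3 10 7 6) = [0, 1, 2, 10, 4, 5, 3, 6, 8, 9, 7]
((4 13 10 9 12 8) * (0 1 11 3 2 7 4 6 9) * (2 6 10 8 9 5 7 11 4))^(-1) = [10, 0, 7, 11, 1, 6, 3, 5, 13, 12, 8, 2, 9, 4] = (0 10 8 13 4 1)(2 7 5 6 3 11)(9 12)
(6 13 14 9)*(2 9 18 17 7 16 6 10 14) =[0, 1, 9, 3, 4, 5, 13, 16, 8, 10, 14, 11, 12, 2, 18, 15, 6, 7, 17] =(2 9 10 14 18 17 7 16 6 13)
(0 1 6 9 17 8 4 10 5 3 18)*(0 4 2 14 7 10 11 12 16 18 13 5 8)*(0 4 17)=(0 1 6 9)(2 14 7 10 8)(3 13 5)(4 11 12 16 18 17)=[1, 6, 14, 13, 11, 3, 9, 10, 2, 0, 8, 12, 16, 5, 7, 15, 18, 4, 17]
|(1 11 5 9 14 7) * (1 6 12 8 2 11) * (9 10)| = 10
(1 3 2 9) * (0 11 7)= (0 11 7)(1 3 2 9)= [11, 3, 9, 2, 4, 5, 6, 0, 8, 1, 10, 7]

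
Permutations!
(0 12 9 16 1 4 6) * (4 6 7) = (0 12 9 16 1 6)(4 7) = [12, 6, 2, 3, 7, 5, 0, 4, 8, 16, 10, 11, 9, 13, 14, 15, 1]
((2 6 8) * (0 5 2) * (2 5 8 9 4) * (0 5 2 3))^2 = (0 5 6 4)(2 9 3 8) = [5, 1, 9, 8, 0, 6, 4, 7, 2, 3]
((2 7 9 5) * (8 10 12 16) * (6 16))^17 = [0, 1, 7, 3, 4, 2, 8, 9, 12, 5, 6, 11, 16, 13, 14, 15, 10] = (2 7 9 5)(6 8 12 16 10)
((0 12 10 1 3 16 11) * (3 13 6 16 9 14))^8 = (16)(3 14 9) = [0, 1, 2, 14, 4, 5, 6, 7, 8, 3, 10, 11, 12, 13, 9, 15, 16]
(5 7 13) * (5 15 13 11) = (5 7 11)(13 15) = [0, 1, 2, 3, 4, 7, 6, 11, 8, 9, 10, 5, 12, 15, 14, 13]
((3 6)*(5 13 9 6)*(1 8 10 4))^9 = (1 8 10 4)(3 6 9 13 5) = [0, 8, 2, 6, 1, 3, 9, 7, 10, 13, 4, 11, 12, 5]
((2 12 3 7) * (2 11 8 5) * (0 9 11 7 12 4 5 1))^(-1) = (0 1 8 11 9)(2 5 4)(3 12) = [1, 8, 5, 12, 2, 4, 6, 7, 11, 0, 10, 9, 3]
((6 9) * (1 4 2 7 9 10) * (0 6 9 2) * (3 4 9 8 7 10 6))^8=[4, 8, 1, 0, 3, 5, 6, 10, 2, 7, 9]=(0 4 3)(1 8 2)(7 10 9)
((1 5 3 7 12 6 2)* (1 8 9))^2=(1 3 12 2 9 5 7 6 8)=[0, 3, 9, 12, 4, 7, 8, 6, 1, 5, 10, 11, 2]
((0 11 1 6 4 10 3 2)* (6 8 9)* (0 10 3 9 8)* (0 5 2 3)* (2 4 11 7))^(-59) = (0 7 2 10 9 6 11 1 5 4) = [7, 5, 10, 3, 0, 4, 11, 2, 8, 6, 9, 1]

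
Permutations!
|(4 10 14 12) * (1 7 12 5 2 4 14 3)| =|(1 7 12 14 5 2 4 10 3)| =9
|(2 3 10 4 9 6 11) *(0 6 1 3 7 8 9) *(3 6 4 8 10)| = |(0 4)(1 6 11 2 7 10 8 9)| = 8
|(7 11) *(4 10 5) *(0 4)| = |(0 4 10 5)(7 11)| = 4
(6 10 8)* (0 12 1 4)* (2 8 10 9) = (0 12 1 4)(2 8 6 9) = [12, 4, 8, 3, 0, 5, 9, 7, 6, 2, 10, 11, 1]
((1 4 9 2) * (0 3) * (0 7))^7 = (0 3 7)(1 2 9 4) = [3, 2, 9, 7, 1, 5, 6, 0, 8, 4]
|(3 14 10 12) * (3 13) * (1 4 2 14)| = |(1 4 2 14 10 12 13 3)| = 8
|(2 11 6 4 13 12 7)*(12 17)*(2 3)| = |(2 11 6 4 13 17 12 7 3)| = 9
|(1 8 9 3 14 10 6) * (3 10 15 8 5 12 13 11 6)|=|(1 5 12 13 11 6)(3 14 15 8 9 10)|=6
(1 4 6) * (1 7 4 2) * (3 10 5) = (1 2)(3 10 5)(4 6 7) = [0, 2, 1, 10, 6, 3, 7, 4, 8, 9, 5]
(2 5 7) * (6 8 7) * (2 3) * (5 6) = (2 6 8 7 3) = [0, 1, 6, 2, 4, 5, 8, 3, 7]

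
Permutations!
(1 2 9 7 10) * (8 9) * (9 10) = (1 2 8 10)(7 9) = [0, 2, 8, 3, 4, 5, 6, 9, 10, 7, 1]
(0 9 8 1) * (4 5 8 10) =(0 9 10 4 5 8 1) =[9, 0, 2, 3, 5, 8, 6, 7, 1, 10, 4]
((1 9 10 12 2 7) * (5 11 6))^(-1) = (1 7 2 12 10 9)(5 6 11) = [0, 7, 12, 3, 4, 6, 11, 2, 8, 1, 9, 5, 10]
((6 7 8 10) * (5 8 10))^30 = [0, 1, 2, 3, 4, 5, 6, 7, 8, 9, 10] = (10)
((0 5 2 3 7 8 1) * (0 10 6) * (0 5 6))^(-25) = (0 5 3 8 10 6 2 7 1) = [5, 0, 7, 8, 4, 3, 2, 1, 10, 9, 6]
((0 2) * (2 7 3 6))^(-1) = (0 2 6 3 7) = [2, 1, 6, 7, 4, 5, 3, 0]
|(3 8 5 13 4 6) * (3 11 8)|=6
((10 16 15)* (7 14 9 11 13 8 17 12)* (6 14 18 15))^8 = [0, 1, 2, 3, 4, 5, 7, 11, 6, 15, 17, 10, 9, 16, 18, 8, 12, 14, 13] = (6 7 11 10 17 14 18 13 16 12 9 15 8)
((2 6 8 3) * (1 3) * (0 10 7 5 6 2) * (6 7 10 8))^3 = (10)(0 3 1 8)(5 7) = [3, 8, 2, 1, 4, 7, 6, 5, 0, 9, 10]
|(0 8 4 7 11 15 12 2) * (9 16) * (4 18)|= |(0 8 18 4 7 11 15 12 2)(9 16)|= 18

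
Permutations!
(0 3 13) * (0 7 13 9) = (0 3 9)(7 13) = [3, 1, 2, 9, 4, 5, 6, 13, 8, 0, 10, 11, 12, 7]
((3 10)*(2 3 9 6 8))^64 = (2 6 10)(3 8 9) = [0, 1, 6, 8, 4, 5, 10, 7, 9, 3, 2]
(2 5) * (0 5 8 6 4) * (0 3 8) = (0 5 2)(3 8 6 4) = [5, 1, 0, 8, 3, 2, 4, 7, 6]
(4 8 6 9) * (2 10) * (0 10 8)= [10, 1, 8, 3, 0, 5, 9, 7, 6, 4, 2]= (0 10 2 8 6 9 4)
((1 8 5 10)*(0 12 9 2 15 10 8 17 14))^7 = [17, 15, 12, 3, 4, 8, 6, 7, 5, 0, 2, 11, 14, 13, 1, 9, 16, 10] = (0 17 10 2 12 14 1 15 9)(5 8)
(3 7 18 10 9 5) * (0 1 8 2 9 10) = (0 1 8 2 9 5 3 7 18) = [1, 8, 9, 7, 4, 3, 6, 18, 2, 5, 10, 11, 12, 13, 14, 15, 16, 17, 0]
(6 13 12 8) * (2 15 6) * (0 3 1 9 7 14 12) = (0 3 1 9 7 14 12 8 2 15 6 13) = [3, 9, 15, 1, 4, 5, 13, 14, 2, 7, 10, 11, 8, 0, 12, 6]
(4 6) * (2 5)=(2 5)(4 6)=[0, 1, 5, 3, 6, 2, 4]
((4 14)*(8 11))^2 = [0, 1, 2, 3, 4, 5, 6, 7, 8, 9, 10, 11, 12, 13, 14] = (14)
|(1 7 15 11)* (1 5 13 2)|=|(1 7 15 11 5 13 2)|=7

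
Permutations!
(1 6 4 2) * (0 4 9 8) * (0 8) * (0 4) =(1 6 9 4 2) =[0, 6, 1, 3, 2, 5, 9, 7, 8, 4]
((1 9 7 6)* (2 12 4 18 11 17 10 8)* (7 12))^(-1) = (1 6 7 2 8 10 17 11 18 4 12 9) = [0, 6, 8, 3, 12, 5, 7, 2, 10, 1, 17, 18, 9, 13, 14, 15, 16, 11, 4]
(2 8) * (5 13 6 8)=(2 5 13 6 8)=[0, 1, 5, 3, 4, 13, 8, 7, 2, 9, 10, 11, 12, 6]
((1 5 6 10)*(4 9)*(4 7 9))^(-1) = (1 10 6 5)(7 9) = [0, 10, 2, 3, 4, 1, 5, 9, 8, 7, 6]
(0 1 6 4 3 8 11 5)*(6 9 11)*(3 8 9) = (0 1 3 9 11 5)(4 8 6) = [1, 3, 2, 9, 8, 0, 4, 7, 6, 11, 10, 5]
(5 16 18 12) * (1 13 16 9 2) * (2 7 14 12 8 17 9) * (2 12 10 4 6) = (1 13 16 18 8 17 9 7 14 10 4 6 2)(5 12) = [0, 13, 1, 3, 6, 12, 2, 14, 17, 7, 4, 11, 5, 16, 10, 15, 18, 9, 8]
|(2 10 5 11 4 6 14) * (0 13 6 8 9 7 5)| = 6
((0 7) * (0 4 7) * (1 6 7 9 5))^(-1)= [0, 5, 2, 3, 7, 9, 1, 6, 8, 4]= (1 5 9 4 7 6)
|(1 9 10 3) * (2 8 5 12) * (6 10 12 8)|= 14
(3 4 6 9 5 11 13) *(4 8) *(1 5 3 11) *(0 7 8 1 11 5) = (0 7 8 4 6 9 3 1)(5 11 13) = [7, 0, 2, 1, 6, 11, 9, 8, 4, 3, 10, 13, 12, 5]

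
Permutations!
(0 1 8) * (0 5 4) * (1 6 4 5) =[6, 8, 2, 3, 0, 5, 4, 7, 1] =(0 6 4)(1 8)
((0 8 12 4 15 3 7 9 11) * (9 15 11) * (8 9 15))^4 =(0 7 11 3 4 15 12 9 8) =[7, 1, 2, 4, 15, 5, 6, 11, 0, 8, 10, 3, 9, 13, 14, 12]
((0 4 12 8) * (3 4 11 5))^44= (0 5 4 8 11 3 12)= [5, 1, 2, 12, 8, 4, 6, 7, 11, 9, 10, 3, 0]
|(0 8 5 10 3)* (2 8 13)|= |(0 13 2 8 5 10 3)|= 7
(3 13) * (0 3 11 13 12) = (0 3 12)(11 13) = [3, 1, 2, 12, 4, 5, 6, 7, 8, 9, 10, 13, 0, 11]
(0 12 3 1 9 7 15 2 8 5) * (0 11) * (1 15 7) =(0 12 3 15 2 8 5 11)(1 9) =[12, 9, 8, 15, 4, 11, 6, 7, 5, 1, 10, 0, 3, 13, 14, 2]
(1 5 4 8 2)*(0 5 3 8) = (0 5 4)(1 3 8 2) = [5, 3, 1, 8, 0, 4, 6, 7, 2]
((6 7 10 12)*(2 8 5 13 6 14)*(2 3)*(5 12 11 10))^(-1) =(2 3 14 12 8)(5 7 6 13)(10 11) =[0, 1, 3, 14, 4, 7, 13, 6, 2, 9, 11, 10, 8, 5, 12]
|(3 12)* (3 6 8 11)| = |(3 12 6 8 11)| = 5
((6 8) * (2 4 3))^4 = (8)(2 4 3) = [0, 1, 4, 2, 3, 5, 6, 7, 8]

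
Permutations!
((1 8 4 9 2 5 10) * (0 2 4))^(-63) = (0 10)(1 2)(4 9)(5 8) = [10, 2, 1, 3, 9, 8, 6, 7, 5, 4, 0]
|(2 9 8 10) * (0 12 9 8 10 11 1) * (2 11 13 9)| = |(0 12 2 8 13 9 10 11 1)| = 9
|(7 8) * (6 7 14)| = 4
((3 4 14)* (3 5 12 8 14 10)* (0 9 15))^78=(15)(5 8)(12 14)=[0, 1, 2, 3, 4, 8, 6, 7, 5, 9, 10, 11, 14, 13, 12, 15]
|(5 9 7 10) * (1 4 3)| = |(1 4 3)(5 9 7 10)| = 12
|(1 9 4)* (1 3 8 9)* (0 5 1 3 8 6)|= |(0 5 1 3 6)(4 8 9)|= 15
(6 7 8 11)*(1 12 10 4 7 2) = (1 12 10 4 7 8 11 6 2) = [0, 12, 1, 3, 7, 5, 2, 8, 11, 9, 4, 6, 10]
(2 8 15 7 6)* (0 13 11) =(0 13 11)(2 8 15 7 6) =[13, 1, 8, 3, 4, 5, 2, 6, 15, 9, 10, 0, 12, 11, 14, 7]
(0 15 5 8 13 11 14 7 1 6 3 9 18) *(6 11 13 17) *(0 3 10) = (0 15 5 8 17 6 10)(1 11 14 7)(3 9 18) = [15, 11, 2, 9, 4, 8, 10, 1, 17, 18, 0, 14, 12, 13, 7, 5, 16, 6, 3]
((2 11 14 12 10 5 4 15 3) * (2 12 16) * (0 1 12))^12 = [5, 4, 2, 10, 1, 0, 6, 7, 8, 9, 3, 11, 15, 13, 14, 12, 16] = (16)(0 5)(1 4)(3 10)(12 15)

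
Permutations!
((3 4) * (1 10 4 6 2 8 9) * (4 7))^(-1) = (1 9 8 2 6 3 4 7 10) = [0, 9, 6, 4, 7, 5, 3, 10, 2, 8, 1]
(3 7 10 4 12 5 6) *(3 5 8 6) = [0, 1, 2, 7, 12, 3, 5, 10, 6, 9, 4, 11, 8] = (3 7 10 4 12 8 6 5)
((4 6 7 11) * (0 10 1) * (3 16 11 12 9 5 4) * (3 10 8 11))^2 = (16)(0 11 1 8 10)(4 7 9)(5 6 12) = [11, 8, 2, 3, 7, 6, 12, 9, 10, 4, 0, 1, 5, 13, 14, 15, 16]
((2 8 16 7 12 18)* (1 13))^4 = [0, 1, 12, 3, 4, 5, 6, 8, 18, 9, 10, 11, 16, 13, 14, 15, 2, 17, 7] = (2 12 16)(7 8 18)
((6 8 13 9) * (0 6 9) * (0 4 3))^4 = (0 4 8)(3 13 6) = [4, 1, 2, 13, 8, 5, 3, 7, 0, 9, 10, 11, 12, 6]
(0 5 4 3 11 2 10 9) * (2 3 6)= (0 5 4 6 2 10 9)(3 11)= [5, 1, 10, 11, 6, 4, 2, 7, 8, 0, 9, 3]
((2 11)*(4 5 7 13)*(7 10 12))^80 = (4 10 7)(5 12 13) = [0, 1, 2, 3, 10, 12, 6, 4, 8, 9, 7, 11, 13, 5]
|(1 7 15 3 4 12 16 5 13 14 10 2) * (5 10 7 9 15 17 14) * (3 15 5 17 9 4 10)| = 42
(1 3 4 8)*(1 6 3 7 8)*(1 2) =(1 7 8 6 3 4 2) =[0, 7, 1, 4, 2, 5, 3, 8, 6]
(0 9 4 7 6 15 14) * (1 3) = (0 9 4 7 6 15 14)(1 3) = [9, 3, 2, 1, 7, 5, 15, 6, 8, 4, 10, 11, 12, 13, 0, 14]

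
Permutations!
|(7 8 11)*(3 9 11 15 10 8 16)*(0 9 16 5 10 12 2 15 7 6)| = |(0 9 11 6)(2 15 12)(3 16)(5 10 8 7)| = 12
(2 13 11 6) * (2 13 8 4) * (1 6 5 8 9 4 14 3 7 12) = [0, 6, 9, 7, 2, 8, 13, 12, 14, 4, 10, 5, 1, 11, 3] = (1 6 13 11 5 8 14 3 7 12)(2 9 4)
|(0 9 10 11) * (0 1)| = |(0 9 10 11 1)| = 5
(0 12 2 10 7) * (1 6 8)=[12, 6, 10, 3, 4, 5, 8, 0, 1, 9, 7, 11, 2]=(0 12 2 10 7)(1 6 8)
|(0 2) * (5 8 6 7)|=4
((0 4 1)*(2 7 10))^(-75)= (10)= [0, 1, 2, 3, 4, 5, 6, 7, 8, 9, 10]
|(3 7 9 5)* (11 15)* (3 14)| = |(3 7 9 5 14)(11 15)| = 10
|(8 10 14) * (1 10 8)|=3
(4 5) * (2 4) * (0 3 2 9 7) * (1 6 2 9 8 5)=[3, 6, 4, 9, 1, 8, 2, 0, 5, 7]=(0 3 9 7)(1 6 2 4)(5 8)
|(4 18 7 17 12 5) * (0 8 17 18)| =|(0 8 17 12 5 4)(7 18)| =6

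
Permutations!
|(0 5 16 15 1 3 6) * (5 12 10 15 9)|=|(0 12 10 15 1 3 6)(5 16 9)|=21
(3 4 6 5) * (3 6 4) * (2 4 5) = (2 4 5 6) = [0, 1, 4, 3, 5, 6, 2]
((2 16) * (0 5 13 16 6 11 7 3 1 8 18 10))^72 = (0 7 5 3 13 1 16 8 2 18 6 10 11) = [7, 16, 18, 13, 4, 3, 10, 5, 2, 9, 11, 0, 12, 1, 14, 15, 8, 17, 6]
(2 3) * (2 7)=[0, 1, 3, 7, 4, 5, 6, 2]=(2 3 7)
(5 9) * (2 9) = [0, 1, 9, 3, 4, 2, 6, 7, 8, 5] = (2 9 5)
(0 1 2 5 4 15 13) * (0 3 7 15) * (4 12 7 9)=[1, 2, 5, 9, 0, 12, 6, 15, 8, 4, 10, 11, 7, 3, 14, 13]=(0 1 2 5 12 7 15 13 3 9 4)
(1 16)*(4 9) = (1 16)(4 9) = [0, 16, 2, 3, 9, 5, 6, 7, 8, 4, 10, 11, 12, 13, 14, 15, 1]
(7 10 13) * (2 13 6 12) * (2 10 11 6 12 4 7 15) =(2 13 15)(4 7 11 6)(10 12) =[0, 1, 13, 3, 7, 5, 4, 11, 8, 9, 12, 6, 10, 15, 14, 2]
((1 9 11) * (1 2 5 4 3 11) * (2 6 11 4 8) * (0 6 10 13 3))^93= (0 11 13 4 6 10 3)(1 9)= [11, 9, 2, 0, 6, 5, 10, 7, 8, 1, 3, 13, 12, 4]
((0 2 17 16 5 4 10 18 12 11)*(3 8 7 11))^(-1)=(0 11 7 8 3 12 18 10 4 5 16 17 2)=[11, 1, 0, 12, 5, 16, 6, 8, 3, 9, 4, 7, 18, 13, 14, 15, 17, 2, 10]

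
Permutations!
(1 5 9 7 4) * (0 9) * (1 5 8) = [9, 8, 2, 3, 5, 0, 6, 4, 1, 7] = (0 9 7 4 5)(1 8)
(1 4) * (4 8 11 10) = (1 8 11 10 4) = [0, 8, 2, 3, 1, 5, 6, 7, 11, 9, 4, 10]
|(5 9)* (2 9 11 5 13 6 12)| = |(2 9 13 6 12)(5 11)| = 10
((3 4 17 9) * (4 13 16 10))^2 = [0, 1, 2, 16, 9, 5, 6, 7, 8, 13, 17, 11, 12, 10, 14, 15, 4, 3] = (3 16 4 9 13 10 17)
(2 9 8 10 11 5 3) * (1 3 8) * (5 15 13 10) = (1 3 2 9)(5 8)(10 11 15 13) = [0, 3, 9, 2, 4, 8, 6, 7, 5, 1, 11, 15, 12, 10, 14, 13]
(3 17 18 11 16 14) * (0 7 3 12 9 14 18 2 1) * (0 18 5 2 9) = (0 7 3 17 9 14 12)(1 18 11 16 5 2) = [7, 18, 1, 17, 4, 2, 6, 3, 8, 14, 10, 16, 0, 13, 12, 15, 5, 9, 11]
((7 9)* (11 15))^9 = (7 9)(11 15) = [0, 1, 2, 3, 4, 5, 6, 9, 8, 7, 10, 15, 12, 13, 14, 11]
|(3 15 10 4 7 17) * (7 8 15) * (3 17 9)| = |(17)(3 7 9)(4 8 15 10)| = 12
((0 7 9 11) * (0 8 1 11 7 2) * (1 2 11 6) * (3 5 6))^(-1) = [2, 6, 8, 1, 4, 3, 5, 9, 11, 7, 10, 0] = (0 2 8 11)(1 6 5 3)(7 9)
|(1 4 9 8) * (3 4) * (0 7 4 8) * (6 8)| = 4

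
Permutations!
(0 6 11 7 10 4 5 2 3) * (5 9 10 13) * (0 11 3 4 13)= (0 6 3 11 7)(2 4 9 10 13 5)= [6, 1, 4, 11, 9, 2, 3, 0, 8, 10, 13, 7, 12, 5]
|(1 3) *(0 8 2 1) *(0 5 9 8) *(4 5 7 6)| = |(1 3 7 6 4 5 9 8 2)| = 9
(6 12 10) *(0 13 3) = (0 13 3)(6 12 10) = [13, 1, 2, 0, 4, 5, 12, 7, 8, 9, 6, 11, 10, 3]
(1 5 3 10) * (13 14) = [0, 5, 2, 10, 4, 3, 6, 7, 8, 9, 1, 11, 12, 14, 13] = (1 5 3 10)(13 14)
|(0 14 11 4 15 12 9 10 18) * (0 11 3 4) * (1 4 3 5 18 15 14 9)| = |(0 9 10 15 12 1 4 14 5 18 11)| = 11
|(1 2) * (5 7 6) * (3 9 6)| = 10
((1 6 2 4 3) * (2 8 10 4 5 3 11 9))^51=(1 6 8 10 4 11 9 2 5 3)=[0, 6, 5, 1, 11, 3, 8, 7, 10, 2, 4, 9]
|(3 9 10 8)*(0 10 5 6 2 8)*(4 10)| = 6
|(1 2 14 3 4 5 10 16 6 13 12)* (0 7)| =|(0 7)(1 2 14 3 4 5 10 16 6 13 12)| =22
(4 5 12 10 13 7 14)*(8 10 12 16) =[0, 1, 2, 3, 5, 16, 6, 14, 10, 9, 13, 11, 12, 7, 4, 15, 8] =(4 5 16 8 10 13 7 14)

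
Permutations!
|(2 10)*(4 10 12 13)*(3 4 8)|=7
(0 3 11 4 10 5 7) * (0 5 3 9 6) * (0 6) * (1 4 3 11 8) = (0 9)(1 4 10 11 3 8)(5 7) = [9, 4, 2, 8, 10, 7, 6, 5, 1, 0, 11, 3]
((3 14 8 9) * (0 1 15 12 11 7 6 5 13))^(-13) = [7, 6, 2, 9, 4, 12, 15, 1, 14, 8, 10, 0, 13, 11, 3, 5] = (0 7 1 6 15 5 12 13 11)(3 9 8 14)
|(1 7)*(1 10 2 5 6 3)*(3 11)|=8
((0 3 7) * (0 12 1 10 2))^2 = (0 7 1 2 3 12 10) = [7, 2, 3, 12, 4, 5, 6, 1, 8, 9, 0, 11, 10]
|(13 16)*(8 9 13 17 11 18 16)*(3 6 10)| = |(3 6 10)(8 9 13)(11 18 16 17)| = 12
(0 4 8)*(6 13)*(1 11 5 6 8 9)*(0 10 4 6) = [6, 11, 2, 3, 9, 0, 13, 7, 10, 1, 4, 5, 12, 8] = (0 6 13 8 10 4 9 1 11 5)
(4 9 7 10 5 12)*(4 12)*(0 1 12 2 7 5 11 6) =[1, 12, 7, 3, 9, 4, 0, 10, 8, 5, 11, 6, 2] =(0 1 12 2 7 10 11 6)(4 9 5)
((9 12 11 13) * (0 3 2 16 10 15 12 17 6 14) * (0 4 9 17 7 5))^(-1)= (0 5 7 9 4 14 6 17 13 11 12 15 10 16 2 3)= [5, 1, 3, 0, 14, 7, 17, 9, 8, 4, 16, 12, 15, 11, 6, 10, 2, 13]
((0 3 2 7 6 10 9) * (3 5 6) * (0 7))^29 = (0 7 6 2 9 5 3 10) = [7, 1, 9, 10, 4, 3, 2, 6, 8, 5, 0]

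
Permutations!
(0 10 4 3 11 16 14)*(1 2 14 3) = [10, 2, 14, 11, 1, 5, 6, 7, 8, 9, 4, 16, 12, 13, 0, 15, 3] = (0 10 4 1 2 14)(3 11 16)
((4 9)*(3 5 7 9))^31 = (3 5 7 9 4) = [0, 1, 2, 5, 3, 7, 6, 9, 8, 4]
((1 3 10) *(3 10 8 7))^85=(1 10)(3 8 7)=[0, 10, 2, 8, 4, 5, 6, 3, 7, 9, 1]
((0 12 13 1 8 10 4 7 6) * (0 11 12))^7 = [0, 12, 2, 3, 8, 5, 4, 10, 13, 9, 1, 7, 6, 11] = (1 12 6 4 8 13 11 7 10)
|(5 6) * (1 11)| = 2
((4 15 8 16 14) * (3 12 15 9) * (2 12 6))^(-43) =(2 9 16 12 3 14 15 6 4 8) =[0, 1, 9, 14, 8, 5, 4, 7, 2, 16, 10, 11, 3, 13, 15, 6, 12]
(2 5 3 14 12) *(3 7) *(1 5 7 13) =(1 5 13)(2 7 3 14 12) =[0, 5, 7, 14, 4, 13, 6, 3, 8, 9, 10, 11, 2, 1, 12]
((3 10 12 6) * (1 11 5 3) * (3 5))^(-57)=[0, 10, 2, 6, 4, 5, 3, 7, 8, 9, 1, 12, 11]=(1 10)(3 6)(11 12)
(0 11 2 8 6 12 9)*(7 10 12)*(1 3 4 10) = (0 11 2 8 6 7 1 3 4 10 12 9) = [11, 3, 8, 4, 10, 5, 7, 1, 6, 0, 12, 2, 9]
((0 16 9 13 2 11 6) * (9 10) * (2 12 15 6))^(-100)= (0 13)(6 9)(10 15)(12 16)= [13, 1, 2, 3, 4, 5, 9, 7, 8, 6, 15, 11, 16, 0, 14, 10, 12]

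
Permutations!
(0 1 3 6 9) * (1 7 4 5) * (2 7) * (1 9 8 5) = (0 2 7 4 1 3 6 8 5 9) = [2, 3, 7, 6, 1, 9, 8, 4, 5, 0]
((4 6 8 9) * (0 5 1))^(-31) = (0 1 5)(4 6 8 9) = [1, 5, 2, 3, 6, 0, 8, 7, 9, 4]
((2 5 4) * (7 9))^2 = (9)(2 4 5) = [0, 1, 4, 3, 5, 2, 6, 7, 8, 9]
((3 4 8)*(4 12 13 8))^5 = [0, 1, 2, 12, 4, 5, 6, 7, 3, 9, 10, 11, 13, 8] = (3 12 13 8)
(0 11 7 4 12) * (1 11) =[1, 11, 2, 3, 12, 5, 6, 4, 8, 9, 10, 7, 0] =(0 1 11 7 4 12)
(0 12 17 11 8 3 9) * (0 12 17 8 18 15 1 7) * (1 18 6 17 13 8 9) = [13, 7, 2, 1, 4, 5, 17, 0, 3, 12, 10, 6, 9, 8, 14, 18, 16, 11, 15] = (0 13 8 3 1 7)(6 17 11)(9 12)(15 18)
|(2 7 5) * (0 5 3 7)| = 6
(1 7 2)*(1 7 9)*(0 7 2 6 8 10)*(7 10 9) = (0 10)(1 7 6 8 9) = [10, 7, 2, 3, 4, 5, 8, 6, 9, 1, 0]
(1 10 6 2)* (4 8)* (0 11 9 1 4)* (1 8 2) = (0 11 9 8)(1 10 6)(2 4) = [11, 10, 4, 3, 2, 5, 1, 7, 0, 8, 6, 9]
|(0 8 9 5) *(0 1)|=|(0 8 9 5 1)|=5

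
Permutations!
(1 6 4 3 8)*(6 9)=(1 9 6 4 3 8)=[0, 9, 2, 8, 3, 5, 4, 7, 1, 6]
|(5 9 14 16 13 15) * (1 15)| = 7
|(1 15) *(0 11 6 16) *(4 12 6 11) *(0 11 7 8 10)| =18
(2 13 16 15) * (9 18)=(2 13 16 15)(9 18)=[0, 1, 13, 3, 4, 5, 6, 7, 8, 18, 10, 11, 12, 16, 14, 2, 15, 17, 9]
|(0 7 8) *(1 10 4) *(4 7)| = |(0 4 1 10 7 8)| = 6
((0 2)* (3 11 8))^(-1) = (0 2)(3 8 11) = [2, 1, 0, 8, 4, 5, 6, 7, 11, 9, 10, 3]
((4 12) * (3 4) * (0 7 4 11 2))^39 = (0 3 7 11 4 2 12) = [3, 1, 12, 7, 2, 5, 6, 11, 8, 9, 10, 4, 0]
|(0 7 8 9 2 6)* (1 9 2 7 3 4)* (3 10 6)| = |(0 10 6)(1 9 7 8 2 3 4)| = 21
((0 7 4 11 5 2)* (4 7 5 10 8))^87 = (4 8 10 11) = [0, 1, 2, 3, 8, 5, 6, 7, 10, 9, 11, 4]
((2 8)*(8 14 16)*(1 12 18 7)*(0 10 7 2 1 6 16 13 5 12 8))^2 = [7, 1, 13, 3, 4, 18, 0, 16, 8, 9, 6, 11, 2, 12, 5, 15, 10, 17, 14] = (0 7 16 10 6)(2 13 12)(5 18 14)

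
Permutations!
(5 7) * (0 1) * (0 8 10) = [1, 8, 2, 3, 4, 7, 6, 5, 10, 9, 0] = (0 1 8 10)(5 7)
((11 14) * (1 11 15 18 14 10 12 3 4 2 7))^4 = [0, 3, 10, 1, 11, 5, 6, 12, 8, 9, 2, 4, 7, 13, 15, 18, 16, 17, 14] = (1 3)(2 10)(4 11)(7 12)(14 15 18)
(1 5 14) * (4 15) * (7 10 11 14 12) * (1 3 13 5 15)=(1 15 4)(3 13 5 12 7 10 11 14)=[0, 15, 2, 13, 1, 12, 6, 10, 8, 9, 11, 14, 7, 5, 3, 4]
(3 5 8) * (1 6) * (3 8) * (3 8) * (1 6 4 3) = (1 4 3 5 8) = [0, 4, 2, 5, 3, 8, 6, 7, 1]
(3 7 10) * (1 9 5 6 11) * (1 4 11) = (1 9 5 6)(3 7 10)(4 11) = [0, 9, 2, 7, 11, 6, 1, 10, 8, 5, 3, 4]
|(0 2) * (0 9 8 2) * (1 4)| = |(1 4)(2 9 8)| = 6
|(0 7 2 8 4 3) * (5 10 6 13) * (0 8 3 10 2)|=|(0 7)(2 3 8 4 10 6 13 5)|=8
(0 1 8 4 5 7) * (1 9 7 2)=[9, 8, 1, 3, 5, 2, 6, 0, 4, 7]=(0 9 7)(1 8 4 5 2)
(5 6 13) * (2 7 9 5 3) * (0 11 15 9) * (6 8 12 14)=(0 11 15 9 5 8 12 14 6 13 3 2 7)=[11, 1, 7, 2, 4, 8, 13, 0, 12, 5, 10, 15, 14, 3, 6, 9]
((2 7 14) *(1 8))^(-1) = (1 8)(2 14 7) = [0, 8, 14, 3, 4, 5, 6, 2, 1, 9, 10, 11, 12, 13, 7]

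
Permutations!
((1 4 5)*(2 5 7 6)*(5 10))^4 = (1 2 4 10 7 5 6) = [0, 2, 4, 3, 10, 6, 1, 5, 8, 9, 7]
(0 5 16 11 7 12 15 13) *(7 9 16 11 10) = (0 5 11 9 16 10 7 12 15 13) = [5, 1, 2, 3, 4, 11, 6, 12, 8, 16, 7, 9, 15, 0, 14, 13, 10]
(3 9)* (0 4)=(0 4)(3 9)=[4, 1, 2, 9, 0, 5, 6, 7, 8, 3]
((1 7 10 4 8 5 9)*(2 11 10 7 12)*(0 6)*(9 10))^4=[0, 9, 12, 3, 4, 5, 6, 7, 8, 11, 10, 2, 1]=(1 9 11 2 12)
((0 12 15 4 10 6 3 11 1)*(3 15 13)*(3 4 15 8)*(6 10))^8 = (15)(0 1 11 3 8 6 4 13 12) = [1, 11, 2, 8, 13, 5, 4, 7, 6, 9, 10, 3, 0, 12, 14, 15]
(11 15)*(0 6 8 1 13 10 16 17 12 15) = (0 6 8 1 13 10 16 17 12 15 11) = [6, 13, 2, 3, 4, 5, 8, 7, 1, 9, 16, 0, 15, 10, 14, 11, 17, 12]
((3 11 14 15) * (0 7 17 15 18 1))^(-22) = (0 11 7 14 17 18 15 1 3) = [11, 3, 2, 0, 4, 5, 6, 14, 8, 9, 10, 7, 12, 13, 17, 1, 16, 18, 15]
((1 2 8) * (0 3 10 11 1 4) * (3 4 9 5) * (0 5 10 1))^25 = (0 2)(1 11)(3 10)(4 8)(5 9) = [2, 11, 0, 10, 8, 9, 6, 7, 4, 5, 3, 1]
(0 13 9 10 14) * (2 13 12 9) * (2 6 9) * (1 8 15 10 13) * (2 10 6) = [12, 8, 1, 3, 4, 5, 9, 7, 15, 13, 14, 11, 10, 2, 0, 6] = (0 12 10 14)(1 8 15 6 9 13 2)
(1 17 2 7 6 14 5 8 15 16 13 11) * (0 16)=(0 16 13 11 1 17 2 7 6 14 5 8 15)=[16, 17, 7, 3, 4, 8, 14, 6, 15, 9, 10, 1, 12, 11, 5, 0, 13, 2]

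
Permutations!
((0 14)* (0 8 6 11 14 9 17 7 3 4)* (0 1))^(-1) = [1, 4, 2, 7, 3, 5, 8, 17, 14, 0, 10, 6, 12, 13, 11, 15, 16, 9] = (0 1 4 3 7 17 9)(6 8 14 11)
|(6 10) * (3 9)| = |(3 9)(6 10)| = 2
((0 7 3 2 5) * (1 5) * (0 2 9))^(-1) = [9, 2, 5, 7, 4, 1, 6, 0, 8, 3] = (0 9 3 7)(1 2 5)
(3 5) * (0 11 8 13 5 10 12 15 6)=(0 11 8 13 5 3 10 12 15 6)=[11, 1, 2, 10, 4, 3, 0, 7, 13, 9, 12, 8, 15, 5, 14, 6]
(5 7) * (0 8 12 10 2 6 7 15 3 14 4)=[8, 1, 6, 14, 0, 15, 7, 5, 12, 9, 2, 11, 10, 13, 4, 3]=(0 8 12 10 2 6 7 5 15 3 14 4)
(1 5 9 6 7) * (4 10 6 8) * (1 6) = (1 5 9 8 4 10)(6 7) = [0, 5, 2, 3, 10, 9, 7, 6, 4, 8, 1]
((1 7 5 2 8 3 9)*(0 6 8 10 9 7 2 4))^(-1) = (0 4 5 7 3 8 6)(1 9 10 2) = [4, 9, 1, 8, 5, 7, 0, 3, 6, 10, 2]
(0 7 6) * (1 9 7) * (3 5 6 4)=[1, 9, 2, 5, 3, 6, 0, 4, 8, 7]=(0 1 9 7 4 3 5 6)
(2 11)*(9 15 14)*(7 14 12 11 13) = (2 13 7 14 9 15 12 11) = [0, 1, 13, 3, 4, 5, 6, 14, 8, 15, 10, 2, 11, 7, 9, 12]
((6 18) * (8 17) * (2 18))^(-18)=[0, 1, 2, 3, 4, 5, 6, 7, 8, 9, 10, 11, 12, 13, 14, 15, 16, 17, 18]=(18)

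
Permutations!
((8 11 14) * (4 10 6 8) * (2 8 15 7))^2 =(2 11 4 6 7 8 14 10 15) =[0, 1, 11, 3, 6, 5, 7, 8, 14, 9, 15, 4, 12, 13, 10, 2]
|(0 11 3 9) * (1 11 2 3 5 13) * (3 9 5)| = |(0 2 9)(1 11 3 5 13)| = 15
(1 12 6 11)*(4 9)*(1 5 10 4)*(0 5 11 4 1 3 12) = (0 5 10 1)(3 12 6 4 9) = [5, 0, 2, 12, 9, 10, 4, 7, 8, 3, 1, 11, 6]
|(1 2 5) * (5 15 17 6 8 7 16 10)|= 10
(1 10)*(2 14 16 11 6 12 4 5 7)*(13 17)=(1 10)(2 14 16 11 6 12 4 5 7)(13 17)=[0, 10, 14, 3, 5, 7, 12, 2, 8, 9, 1, 6, 4, 17, 16, 15, 11, 13]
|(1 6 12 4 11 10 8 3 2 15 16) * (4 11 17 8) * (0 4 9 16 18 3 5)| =140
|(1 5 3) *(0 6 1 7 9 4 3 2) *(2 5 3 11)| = |(0 6 1 3 7 9 4 11 2)| = 9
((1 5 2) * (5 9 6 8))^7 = [0, 9, 1, 3, 4, 2, 8, 7, 5, 6] = (1 9 6 8 5 2)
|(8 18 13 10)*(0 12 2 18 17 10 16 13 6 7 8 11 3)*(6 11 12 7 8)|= 22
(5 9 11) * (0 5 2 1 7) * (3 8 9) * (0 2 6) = (0 5 3 8 9 11 6)(1 7 2) = [5, 7, 1, 8, 4, 3, 0, 2, 9, 11, 10, 6]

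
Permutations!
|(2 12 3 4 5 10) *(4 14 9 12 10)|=4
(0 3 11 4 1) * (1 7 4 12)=(0 3 11 12 1)(4 7)=[3, 0, 2, 11, 7, 5, 6, 4, 8, 9, 10, 12, 1]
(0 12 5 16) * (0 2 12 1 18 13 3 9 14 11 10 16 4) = (0 1 18 13 3 9 14 11 10 16 2 12 5 4) = [1, 18, 12, 9, 0, 4, 6, 7, 8, 14, 16, 10, 5, 3, 11, 15, 2, 17, 13]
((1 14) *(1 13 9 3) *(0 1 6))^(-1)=(0 6 3 9 13 14 1)=[6, 0, 2, 9, 4, 5, 3, 7, 8, 13, 10, 11, 12, 14, 1]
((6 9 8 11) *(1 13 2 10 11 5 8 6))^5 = (13)(5 8)(6 9) = [0, 1, 2, 3, 4, 8, 9, 7, 5, 6, 10, 11, 12, 13]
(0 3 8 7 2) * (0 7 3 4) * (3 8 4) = (8)(0 3 4)(2 7) = [3, 1, 7, 4, 0, 5, 6, 2, 8]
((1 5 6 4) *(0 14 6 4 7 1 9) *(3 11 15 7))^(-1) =(0 9 4 5 1 7 15 11 3 6 14) =[9, 7, 2, 6, 5, 1, 14, 15, 8, 4, 10, 3, 12, 13, 0, 11]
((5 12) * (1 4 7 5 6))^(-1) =(1 6 12 5 7 4) =[0, 6, 2, 3, 1, 7, 12, 4, 8, 9, 10, 11, 5]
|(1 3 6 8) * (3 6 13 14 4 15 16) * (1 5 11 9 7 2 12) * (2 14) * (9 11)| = 14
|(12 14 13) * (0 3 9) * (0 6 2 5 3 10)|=|(0 10)(2 5 3 9 6)(12 14 13)|=30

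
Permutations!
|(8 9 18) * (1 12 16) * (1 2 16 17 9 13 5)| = 8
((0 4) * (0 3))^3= (4)= [0, 1, 2, 3, 4]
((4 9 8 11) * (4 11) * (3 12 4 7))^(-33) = (3 9)(4 7)(8 12) = [0, 1, 2, 9, 7, 5, 6, 4, 12, 3, 10, 11, 8]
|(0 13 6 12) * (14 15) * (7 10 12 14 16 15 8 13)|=|(0 7 10 12)(6 14 8 13)(15 16)|=4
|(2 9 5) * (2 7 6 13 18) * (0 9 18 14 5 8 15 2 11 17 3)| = 45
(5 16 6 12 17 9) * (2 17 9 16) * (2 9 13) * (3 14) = (2 17 16 6 12 13)(3 14)(5 9) = [0, 1, 17, 14, 4, 9, 12, 7, 8, 5, 10, 11, 13, 2, 3, 15, 6, 16]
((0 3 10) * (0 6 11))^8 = (0 6 3 11 10) = [6, 1, 2, 11, 4, 5, 3, 7, 8, 9, 0, 10]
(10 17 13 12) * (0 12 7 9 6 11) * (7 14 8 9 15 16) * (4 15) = (0 12 10 17 13 14 8 9 6 11)(4 15 16 7) = [12, 1, 2, 3, 15, 5, 11, 4, 9, 6, 17, 0, 10, 14, 8, 16, 7, 13]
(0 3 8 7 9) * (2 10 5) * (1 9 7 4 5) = (0 3 8 4 5 2 10 1 9) = [3, 9, 10, 8, 5, 2, 6, 7, 4, 0, 1]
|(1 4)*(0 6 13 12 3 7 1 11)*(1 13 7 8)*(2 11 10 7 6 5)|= 8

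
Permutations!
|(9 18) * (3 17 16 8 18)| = |(3 17 16 8 18 9)| = 6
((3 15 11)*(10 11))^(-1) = (3 11 10 15) = [0, 1, 2, 11, 4, 5, 6, 7, 8, 9, 15, 10, 12, 13, 14, 3]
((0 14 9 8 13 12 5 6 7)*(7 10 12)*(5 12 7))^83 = (0 9 13 6 7 14 8 5 10) = [9, 1, 2, 3, 4, 10, 7, 14, 5, 13, 0, 11, 12, 6, 8]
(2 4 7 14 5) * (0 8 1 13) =(0 8 1 13)(2 4 7 14 5) =[8, 13, 4, 3, 7, 2, 6, 14, 1, 9, 10, 11, 12, 0, 5]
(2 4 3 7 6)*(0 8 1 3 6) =(0 8 1 3 7)(2 4 6) =[8, 3, 4, 7, 6, 5, 2, 0, 1]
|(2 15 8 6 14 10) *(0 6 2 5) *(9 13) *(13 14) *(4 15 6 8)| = |(0 8 2 6 13 9 14 10 5)(4 15)| = 18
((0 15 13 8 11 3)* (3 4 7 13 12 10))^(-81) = (0 3 10 12 15)(4 11 8 13 7) = [3, 1, 2, 10, 11, 5, 6, 4, 13, 9, 12, 8, 15, 7, 14, 0]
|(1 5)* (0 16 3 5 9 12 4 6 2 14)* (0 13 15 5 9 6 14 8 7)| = |(0 16 3 9 12 4 14 13 15 5 1 6 2 8 7)| = 15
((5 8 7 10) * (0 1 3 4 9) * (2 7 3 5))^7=(2 7 10)=[0, 1, 7, 3, 4, 5, 6, 10, 8, 9, 2]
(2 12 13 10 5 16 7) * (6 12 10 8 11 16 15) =[0, 1, 10, 3, 4, 15, 12, 2, 11, 9, 5, 16, 13, 8, 14, 6, 7] =(2 10 5 15 6 12 13 8 11 16 7)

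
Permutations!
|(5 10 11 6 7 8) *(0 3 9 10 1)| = |(0 3 9 10 11 6 7 8 5 1)| = 10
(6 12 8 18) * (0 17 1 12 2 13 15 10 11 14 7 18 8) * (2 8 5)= [17, 12, 13, 3, 4, 2, 8, 18, 5, 9, 11, 14, 0, 15, 7, 10, 16, 1, 6]= (0 17 1 12)(2 13 15 10 11 14 7 18 6 8 5)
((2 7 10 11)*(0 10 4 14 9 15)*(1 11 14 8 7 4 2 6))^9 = (0 15 9 14 10)(2 4 8 7) = [15, 1, 4, 3, 8, 5, 6, 2, 7, 14, 0, 11, 12, 13, 10, 9]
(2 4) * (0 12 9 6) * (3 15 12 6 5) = (0 6)(2 4)(3 15 12 9 5) = [6, 1, 4, 15, 2, 3, 0, 7, 8, 5, 10, 11, 9, 13, 14, 12]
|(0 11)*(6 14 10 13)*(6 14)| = 6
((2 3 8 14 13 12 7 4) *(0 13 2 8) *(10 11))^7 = (0 2 8 7 13 3 14 4 12)(10 11) = [2, 1, 8, 14, 12, 5, 6, 13, 7, 9, 11, 10, 0, 3, 4]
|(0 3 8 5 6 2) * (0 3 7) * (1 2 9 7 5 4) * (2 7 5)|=21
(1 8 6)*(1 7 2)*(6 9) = [0, 8, 1, 3, 4, 5, 7, 2, 9, 6] = (1 8 9 6 7 2)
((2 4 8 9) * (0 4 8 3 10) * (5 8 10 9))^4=[2, 1, 3, 0, 10, 5, 6, 7, 8, 4, 9]=(0 2 3)(4 10 9)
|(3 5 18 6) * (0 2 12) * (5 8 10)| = |(0 2 12)(3 8 10 5 18 6)| = 6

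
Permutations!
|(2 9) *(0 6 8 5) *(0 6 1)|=6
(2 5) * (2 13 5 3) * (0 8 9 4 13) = (0 8 9 4 13 5)(2 3) = [8, 1, 3, 2, 13, 0, 6, 7, 9, 4, 10, 11, 12, 5]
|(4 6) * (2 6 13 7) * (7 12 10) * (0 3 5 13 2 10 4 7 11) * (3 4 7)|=|(0 4 2 6 3 5 13 12 7 10 11)|=11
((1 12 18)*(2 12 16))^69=(1 18 12 2 16)=[0, 18, 16, 3, 4, 5, 6, 7, 8, 9, 10, 11, 2, 13, 14, 15, 1, 17, 12]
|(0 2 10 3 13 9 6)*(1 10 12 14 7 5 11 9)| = 36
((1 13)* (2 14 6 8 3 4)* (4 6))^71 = (1 13)(2 4 14)(3 8 6) = [0, 13, 4, 8, 14, 5, 3, 7, 6, 9, 10, 11, 12, 1, 2]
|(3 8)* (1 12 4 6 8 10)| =7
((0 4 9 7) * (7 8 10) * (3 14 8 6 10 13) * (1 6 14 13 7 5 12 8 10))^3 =[14, 6, 2, 13, 10, 7, 1, 9, 4, 5, 8, 11, 0, 3, 12] =(0 14 12)(1 6)(3 13)(4 10 8)(5 7 9)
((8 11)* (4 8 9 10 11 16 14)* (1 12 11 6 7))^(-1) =(1 7 6 10 9 11 12)(4 14 16 8) =[0, 7, 2, 3, 14, 5, 10, 6, 4, 11, 9, 12, 1, 13, 16, 15, 8]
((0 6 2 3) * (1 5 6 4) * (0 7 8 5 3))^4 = (0 7 2 3 6 1 5 4 8) = [7, 5, 3, 6, 8, 4, 1, 2, 0]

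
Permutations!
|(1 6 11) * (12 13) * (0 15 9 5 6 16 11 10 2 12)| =9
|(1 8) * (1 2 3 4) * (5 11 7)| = |(1 8 2 3 4)(5 11 7)| = 15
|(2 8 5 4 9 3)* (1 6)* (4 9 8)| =|(1 6)(2 4 8 5 9 3)| =6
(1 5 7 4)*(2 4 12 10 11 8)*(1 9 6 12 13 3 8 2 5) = (2 4 9 6 12 10 11)(3 8 5 7 13) = [0, 1, 4, 8, 9, 7, 12, 13, 5, 6, 11, 2, 10, 3]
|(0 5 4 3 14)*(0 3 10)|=4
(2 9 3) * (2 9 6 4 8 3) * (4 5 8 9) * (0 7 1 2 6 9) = (0 7 1 2 9 6 5 8 3 4) = [7, 2, 9, 4, 0, 8, 5, 1, 3, 6]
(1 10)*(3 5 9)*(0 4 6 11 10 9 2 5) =(0 4 6 11 10 1 9 3)(2 5) =[4, 9, 5, 0, 6, 2, 11, 7, 8, 3, 1, 10]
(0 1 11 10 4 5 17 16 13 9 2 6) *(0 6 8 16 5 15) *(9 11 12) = (0 1 12 9 2 8 16 13 11 10 4 15)(5 17) = [1, 12, 8, 3, 15, 17, 6, 7, 16, 2, 4, 10, 9, 11, 14, 0, 13, 5]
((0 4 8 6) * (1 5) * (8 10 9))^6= (10)= [0, 1, 2, 3, 4, 5, 6, 7, 8, 9, 10]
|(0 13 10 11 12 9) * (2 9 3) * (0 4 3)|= |(0 13 10 11 12)(2 9 4 3)|= 20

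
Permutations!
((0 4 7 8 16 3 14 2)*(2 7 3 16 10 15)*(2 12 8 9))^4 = (16)(0 7 4 9 3 2 14) = [7, 1, 14, 2, 9, 5, 6, 4, 8, 3, 10, 11, 12, 13, 0, 15, 16]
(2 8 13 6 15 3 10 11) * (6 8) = (2 6 15 3 10 11)(8 13) = [0, 1, 6, 10, 4, 5, 15, 7, 13, 9, 11, 2, 12, 8, 14, 3]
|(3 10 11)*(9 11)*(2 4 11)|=6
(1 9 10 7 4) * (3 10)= (1 9 3 10 7 4)= [0, 9, 2, 10, 1, 5, 6, 4, 8, 3, 7]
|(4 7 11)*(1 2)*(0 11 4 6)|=|(0 11 6)(1 2)(4 7)|=6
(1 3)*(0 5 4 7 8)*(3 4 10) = [5, 4, 2, 1, 7, 10, 6, 8, 0, 9, 3] = (0 5 10 3 1 4 7 8)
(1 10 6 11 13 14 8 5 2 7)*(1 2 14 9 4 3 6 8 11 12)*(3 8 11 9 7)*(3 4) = (1 10 11 13 7 2 4 8 5 14 9 3 6 12) = [0, 10, 4, 6, 8, 14, 12, 2, 5, 3, 11, 13, 1, 7, 9]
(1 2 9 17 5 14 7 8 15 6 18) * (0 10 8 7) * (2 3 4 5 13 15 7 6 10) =(0 2 9 17 13 15 10 8 7 6 18 1 3 4 5 14) =[2, 3, 9, 4, 5, 14, 18, 6, 7, 17, 8, 11, 12, 15, 0, 10, 16, 13, 1]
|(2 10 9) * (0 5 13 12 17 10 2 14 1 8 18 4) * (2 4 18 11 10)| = 42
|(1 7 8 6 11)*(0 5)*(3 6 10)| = 14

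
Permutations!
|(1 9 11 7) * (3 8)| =4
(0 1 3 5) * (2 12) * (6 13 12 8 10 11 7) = (0 1 3 5)(2 8 10 11 7 6 13 12) = [1, 3, 8, 5, 4, 0, 13, 6, 10, 9, 11, 7, 2, 12]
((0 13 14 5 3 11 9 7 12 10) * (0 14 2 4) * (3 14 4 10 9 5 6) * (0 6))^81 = (0 13 2 10 4 6 3 11 5 14) = [13, 1, 10, 11, 6, 14, 3, 7, 8, 9, 4, 5, 12, 2, 0]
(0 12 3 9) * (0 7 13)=(0 12 3 9 7 13)=[12, 1, 2, 9, 4, 5, 6, 13, 8, 7, 10, 11, 3, 0]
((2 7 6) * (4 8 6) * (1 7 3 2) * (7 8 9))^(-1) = [0, 6, 3, 2, 7, 5, 8, 9, 1, 4] = (1 6 8)(2 3)(4 7 9)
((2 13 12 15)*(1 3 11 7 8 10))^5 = (1 10 8 7 11 3)(2 13 12 15) = [0, 10, 13, 1, 4, 5, 6, 11, 7, 9, 8, 3, 15, 12, 14, 2]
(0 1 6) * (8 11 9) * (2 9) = (0 1 6)(2 9 8 11) = [1, 6, 9, 3, 4, 5, 0, 7, 11, 8, 10, 2]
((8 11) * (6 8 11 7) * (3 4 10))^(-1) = (11)(3 10 4)(6 7 8) = [0, 1, 2, 10, 3, 5, 7, 8, 6, 9, 4, 11]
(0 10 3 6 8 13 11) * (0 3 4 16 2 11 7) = (0 10 4 16 2 11 3 6 8 13 7) = [10, 1, 11, 6, 16, 5, 8, 0, 13, 9, 4, 3, 12, 7, 14, 15, 2]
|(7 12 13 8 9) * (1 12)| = |(1 12 13 8 9 7)| = 6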